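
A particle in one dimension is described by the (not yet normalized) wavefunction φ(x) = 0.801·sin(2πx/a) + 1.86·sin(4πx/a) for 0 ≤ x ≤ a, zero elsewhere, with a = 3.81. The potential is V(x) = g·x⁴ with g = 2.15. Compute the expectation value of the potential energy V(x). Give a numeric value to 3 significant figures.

111.

⟨V⟩ = ∫ V(x)·|φ|² dx / ∫|φ|² dx.
On 0 ≤ x ≤ a (j ≠ l): ∫sin²(jπx/a) dx = a/2, ∫sin(jπx/a)·sin(lπx/a) dx = 0; diagonal moments ∫x·sin²(jπx/a) dx = a²/4, ∫x²·sin²(jπx/a) dx = a³·(1/6 − 1/(4j²π²)); cross terms ∫x·sin(jπx/a)·sin(lπx/a) dx = 0 for j + l even and −4jla²/(π²(j² − l²)²) for j + l odd, ∫x²·sin(jπx/a)·sin(lπx/a) dx = (−1)^(j+l)·4jla³/(π²(j² − l²)²); higher powers the same way via product-to-sum and parts.
State is unnormalized: ∫|φ|² dx = 7.8128, and ∫φ*·V(x)·φ dx = 868.18, so ⟨V⟩ = 868.18 / 7.8128.
⟨V⟩ = 111.12.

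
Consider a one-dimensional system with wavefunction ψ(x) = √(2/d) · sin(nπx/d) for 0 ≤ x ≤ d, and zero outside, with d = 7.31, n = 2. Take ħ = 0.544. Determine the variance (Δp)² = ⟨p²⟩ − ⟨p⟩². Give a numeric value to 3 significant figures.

0.219

Compute ⟨p⟩ and ⟨p²⟩ separately; (Δp)² = ⟨p²⟩ − ⟨p⟩².
d/dx sin(nπx/d) = (nπ/d)·cos(nπx/d) and d²/dx² sin(nπx/d) = −(nπ/d)²·sin(nπx/d); on 0 ≤ x ≤ d, ∫sin²(nπx/d) dx = d/2 and ∫sin(nπx/d)·cos(nπx/d) dx = 0.
⟨p⟩ = 0.0000 and ⟨p²⟩ = 0.21864.
(Δp)² = 0.21864 − (0.0000)² = 0.21864.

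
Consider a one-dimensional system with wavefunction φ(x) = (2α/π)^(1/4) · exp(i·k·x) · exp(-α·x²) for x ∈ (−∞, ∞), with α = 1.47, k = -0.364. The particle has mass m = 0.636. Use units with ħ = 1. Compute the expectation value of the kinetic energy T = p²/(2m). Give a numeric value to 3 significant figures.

T = −(ħ²/2m) d²/dx², so ⟨T⟩ = −(ħ²/2m) ∫ φ*·φ'' dx; with m = 0.636.
Gaussian moments: ∫x^(2j)·e^(−2αx²) dx = (2j−1)!!/(4α)^j · √(π/(2α)), odd powers integrate to 0; here √(π/(2α)) = 1.0337. Derivatives: φ′ = (ik − 2αx)·φ, φ″ = ((ik − 2αx)² − 2α)·φ; the odd-in-x pieces drop out.
⟨T⟩ = 1.2598.

1.26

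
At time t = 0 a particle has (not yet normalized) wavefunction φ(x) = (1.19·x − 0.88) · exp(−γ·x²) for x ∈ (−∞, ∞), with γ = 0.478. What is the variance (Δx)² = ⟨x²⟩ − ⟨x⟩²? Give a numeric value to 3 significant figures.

0.512

Compute ⟨x⟩ and ⟨x²⟩ separately, then (Δx)² = ⟨x²⟩ − ⟨x⟩².
Expand each integrand as polynomial × e^(−2γx²) and use ∫x^(2j)·e^(−2γx²) dx = (2j−1)!!/(4γ)^j · √(π/(2γ)), odd powers → 0; here √(π/(2γ)) = 1.8128.
Normalization: ∫|φ|² dx = 2.7464.
⟨x⟩ = -0.72302 and ⟨x²⟩ = 1.0344.
(Δx)² = 1.0344 − (-0.72302)² = 0.51162.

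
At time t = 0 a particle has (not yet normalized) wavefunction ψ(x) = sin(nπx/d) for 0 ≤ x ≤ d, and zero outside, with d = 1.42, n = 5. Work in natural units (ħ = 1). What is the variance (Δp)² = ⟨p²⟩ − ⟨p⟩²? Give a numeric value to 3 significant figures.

122.

Compute ⟨p⟩ and ⟨p²⟩ separately; (Δp)² = ⟨p²⟩ − ⟨p⟩².
d/dx sin(nπx/d) = (nπ/d)·cos(nπx/d) and d²/dx² sin(nπx/d) = −(nπ/d)²·sin(nπx/d); on 0 ≤ x ≤ d, ∫sin²(nπx/d) dx = d/2 and ∫sin(nπx/d)·cos(nπx/d) dx = 0.
Normalization: ∫|ψ|² dx = 0.71000.
⟨p⟩ = 0.0000 and ⟨p²⟩ = 122.37.
(Δp)² = 122.37 − (0.0000)² = 122.37.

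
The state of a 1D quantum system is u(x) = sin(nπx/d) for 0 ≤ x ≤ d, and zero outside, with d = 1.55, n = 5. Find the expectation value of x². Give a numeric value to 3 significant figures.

⟨x²⟩ = ∫ x²·|u|² dx / ∫|u|² dx (integrals over the domain).
With sin²θ = (1 − cos2θ)/2 on 0 ≤ x ≤ d: ∫sin²(nπx/d) dx = d/2, ∫x·sin²(nπx/d) dx = d²/4, ∫x²·sin²(nπx/d) dx = d³·(1/6 − 1/(4n²π²)); higher powers xᵏ the same way, integrating xᵏ·cos(2nπx/d) by parts.
State is unnormalized: ∫|u|² dx = 0.77500, and ∫u*·x²·u dx = 0.61687, so ⟨x²⟩ = 0.61687 / 0.77500.
⟨x²⟩ = 0.79596.

0.796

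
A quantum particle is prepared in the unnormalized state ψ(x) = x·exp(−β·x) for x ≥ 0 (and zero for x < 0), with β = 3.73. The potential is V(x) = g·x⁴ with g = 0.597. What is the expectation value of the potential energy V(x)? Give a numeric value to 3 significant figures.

⟨V⟩ = ∫ V(x)·|ψ|² dx / ∫|ψ|² dx.
Every integrand reduces to terms xʲ·e^(−2βx) on [0, ∞); use ∫₀^∞ xʲ·e^(−2βx) dx = j!/(2β)^(j+1).
State is unnormalized: ∫|ψ|² dx = 0.0048174, and ∫ψ*·V(x)·ψ dx = 0.00033430, so ⟨V⟩ = 0.00033430 / 0.0048174.
⟨V⟩ = 0.069394.

0.0694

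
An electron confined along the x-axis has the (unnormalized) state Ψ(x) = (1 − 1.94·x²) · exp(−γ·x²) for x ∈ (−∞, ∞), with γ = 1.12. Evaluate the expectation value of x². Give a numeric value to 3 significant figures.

⟨x²⟩ = ∫ x²·|Ψ|² dx / ∫|Ψ|² dx (integrals over the domain).
Expand each integrand as polynomial × e^(−2γx²) and use ∫x^(2j)·e^(−2γx²) dx = (2j−1)!!/(4γ)^j · √(π/(2γ)), odd powers → 0; here √(π/(2γ)) = 1.1843.
State is unnormalized: ∫|Ψ|² dx = 0.82483, and ∫Ψ*·x²·Ψ dx = 0.32107, so ⟨x²⟩ = 0.32107 / 0.82483.
⟨x²⟩ = 0.38926.

0.389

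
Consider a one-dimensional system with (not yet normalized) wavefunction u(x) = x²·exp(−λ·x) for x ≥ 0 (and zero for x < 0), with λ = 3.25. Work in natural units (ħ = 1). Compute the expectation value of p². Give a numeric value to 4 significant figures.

3.521

p² u = −ħ² d²u/dx²; ⟨p²⟩ = −ħ² ∫ u*·u'' dx / ∫|u|² dx.
Differentiate x²·exp(−λ·x) with the product rule; every integrand then reduces to terms xʲ·e^(−2λx) on [0, ∞), with ∫₀^∞ xʲ·e^(−2λx) dx = j!/(2λ)^(j+1).
State is unnormalized: ∫|u|² dx = 0.0020684, and ∫u*·(−ħ² u'') dx = 0.0072827, so ⟨p²⟩ = 0.0072827 / 0.0020684.
⟨p²⟩ = 3.5208.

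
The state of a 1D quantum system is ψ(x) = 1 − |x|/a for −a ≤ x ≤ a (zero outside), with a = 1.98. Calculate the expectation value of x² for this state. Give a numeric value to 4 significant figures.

⟨x²⟩ = ∫ x²·|ψ|² dx / ∫|ψ|² dx (integrals over the domain).
ψ is even, so ∫ over [−a, a] = 2∫₀ᵃ with ψ = 1 − x/a there: ∫₀ᵃ (1 − x/a)² dx = a/3, ∫₀ᵃ x²(1 − x/a)² dx = a³/30, ∫₀ᵃ x⁴(1 − x/a)² dx = a⁵/105.
State is unnormalized: ∫|ψ|² dx = 1.3200, and ∫ψ*·x²·ψ dx = 0.51749, so ⟨x²⟩ = 0.51749 / 1.3200.
⟨x²⟩ = 0.39204.

0.3920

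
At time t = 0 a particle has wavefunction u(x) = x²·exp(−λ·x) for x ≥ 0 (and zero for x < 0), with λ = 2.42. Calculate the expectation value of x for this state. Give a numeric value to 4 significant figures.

⟨x⟩ = ∫ x·|u|² dx / ∫|u|² dx (integrals over the domain).
Every integrand reduces to terms xʲ·e^(−2λx) on [0, ∞); use ∫₀^∞ xʲ·e^(−2λx) dx = j!/(2λ)^(j+1).
State is unnormalized: ∫|u|² dx = 0.0090362, and ∫u*·x·u dx = 0.0093349, so ⟨x⟩ = 0.0093349 / 0.0090362.
⟨x⟩ = 1.0331.

1.033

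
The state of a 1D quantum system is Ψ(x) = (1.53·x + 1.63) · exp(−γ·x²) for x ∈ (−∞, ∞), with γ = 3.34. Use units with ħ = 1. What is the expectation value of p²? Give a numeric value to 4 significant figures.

3.753

p² Ψ = −ħ² d²Ψ/dx²; ⟨p²⟩ = −ħ² ∫ Ψ*·Ψ'' dx / ∫|Ψ|² dx.
Expand each integrand as polynomial × e^(−2γx²) and use ∫x^(2j)·e^(−2γx²) dx = (2j−1)!!/(4γ)^j · √(π/(2γ)), odd powers → 0; here √(π/(2γ)) = 0.68578. Differentiate with the product rule, d/dx e^(−γx²) = −2γx·e^(−γx²).
State is unnormalized: ∫|Ψ|² dx = 1.9422, and ∫Ψ*·(−ħ² Ψ'') dx = 7.2897, so ⟨p²⟩ = 7.2897 / 1.9422.
⟨p²⟩ = 3.7533.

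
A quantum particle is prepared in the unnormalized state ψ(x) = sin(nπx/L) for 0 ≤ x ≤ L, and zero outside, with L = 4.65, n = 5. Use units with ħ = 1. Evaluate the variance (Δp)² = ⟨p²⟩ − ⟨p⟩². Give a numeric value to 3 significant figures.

Compute ⟨p⟩ and ⟨p²⟩ separately; (Δp)² = ⟨p²⟩ − ⟨p⟩².
d/dx sin(nπx/L) = (nπ/L)·cos(nπx/L) and d²/dx² sin(nπx/L) = −(nπ/L)²·sin(nπx/L); on 0 ≤ x ≤ L, ∫sin²(nπx/L) dx = L/2 and ∫sin(nπx/L)·cos(nπx/L) dx = 0.
Normalization: ∫|ψ|² dx = 2.3250.
⟨p⟩ = 0.0000 and ⟨p²⟩ = 11.411.
(Δp)² = 11.411 − (0.0000)² = 11.411.

11.4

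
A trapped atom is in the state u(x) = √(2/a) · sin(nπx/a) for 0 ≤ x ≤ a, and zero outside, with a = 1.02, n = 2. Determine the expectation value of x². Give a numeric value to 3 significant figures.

⟨x²⟩ = ∫ x²·|u|² dx (integrals over the domain).
With sin²θ = (1 − cos2θ)/2 on 0 ≤ x ≤ a: ∫sin²(nπx/a) dx = a/2, ∫x·sin²(nπx/a) dx = a²/4, ∫x²·sin²(nπx/a) dx = a³·(1/6 − 1/(4n²π²)); higher powers xᵏ the same way, integrating xᵏ·cos(2nπx/a) by parts.
⟨x²⟩ = 0.33362.

0.334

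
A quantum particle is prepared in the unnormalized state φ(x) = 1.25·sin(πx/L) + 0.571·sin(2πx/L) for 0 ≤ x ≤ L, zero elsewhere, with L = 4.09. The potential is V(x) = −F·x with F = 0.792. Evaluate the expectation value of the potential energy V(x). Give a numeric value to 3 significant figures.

-1.18

⟨V⟩ = ∫ V(x)·|φ|² dx / ∫|φ|² dx.
On 0 ≤ x ≤ L (j ≠ l): ∫sin²(jπx/L) dx = L/2, ∫sin(jπx/L)·sin(lπx/L) dx = 0; diagonal moments ∫x·sin²(jπx/L) dx = L²/4, ∫x²·sin²(jπx/L) dx = L³·(1/6 − 1/(4j²π²)); cross terms ∫x·sin(jπx/L)·sin(lπx/L) dx = 0 for j + l even and −4jlL²/(π²(j² − l²)²) for j + l odd, ∫x²·sin(jπx/L)·sin(lπx/L) dx = (−1)^(j+l)·4jlL³/(π²(j² − l²)²); higher powers the same way via product-to-sum and parts.
State is unnormalized: ∫|φ|² dx = 3.8621, and ∫φ*·V(x)·φ dx = -4.5518, so ⟨V⟩ = -4.5518 / 3.8621.
⟨V⟩ = -1.1786.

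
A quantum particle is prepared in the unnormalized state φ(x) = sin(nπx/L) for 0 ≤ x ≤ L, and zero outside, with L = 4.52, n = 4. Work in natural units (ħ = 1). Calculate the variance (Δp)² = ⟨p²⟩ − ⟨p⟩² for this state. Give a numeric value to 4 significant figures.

Compute ⟨p⟩ and ⟨p²⟩ separately; (Δp)² = ⟨p²⟩ − ⟨p⟩².
d/dx sin(nπx/L) = (nπ/L)·cos(nπx/L) and d²/dx² sin(nπx/L) = −(nπ/L)²·sin(nπx/L); on 0 ≤ x ≤ L, ∫sin²(nπx/L) dx = L/2 and ∫sin(nπx/L)·cos(nπx/L) dx = 0.
Normalization: ∫|φ|² dx = 2.2600.
⟨p⟩ = 0.0000 and ⟨p²⟩ = 7.7293.
(Δp)² = 7.7293 − (0.0000)² = 7.7293.

7.729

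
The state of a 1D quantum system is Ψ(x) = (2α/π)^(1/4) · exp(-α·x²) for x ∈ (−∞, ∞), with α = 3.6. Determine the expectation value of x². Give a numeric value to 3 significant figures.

⟨x²⟩ = ∫ x²·|Ψ|² dx (integrals over the domain).
Gaussian moments: ∫x^(2j)·e^(−2αx²) dx = (2j−1)!!/(4α)^j · √(π/(2α)), odd powers integrate to 0; here √(π/(2α)) = 0.66055.
⟨x²⟩ = 0.069444.

0.0694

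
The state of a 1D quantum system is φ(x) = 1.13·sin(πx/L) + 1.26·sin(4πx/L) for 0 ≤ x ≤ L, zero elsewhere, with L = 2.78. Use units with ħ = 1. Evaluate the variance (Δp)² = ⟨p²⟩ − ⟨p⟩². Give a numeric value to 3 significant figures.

11.9

Compute ⟨p⟩ and ⟨p²⟩ separately; (Δp)² = ⟨p²⟩ − ⟨p⟩².
d²/dx² sin(jπx/L) = −(jπ/L)²·sin(jπx/L); on 0 ≤ x ≤ L, ∫sin²(jπx/L) dx = L/2 and ∫sin(jπx/L)·sin(lπx/L) dx = 0 for j ≠ l, so only diagonal terms survive in ∫|φ|² and ∫φ·φ″; ∫φ·φ′ dx = [φ²/2] between the walls = 0.
Normalization: ∫|φ|² dx = 3.9817.
⟨p⟩ = 0.0000 and ⟨p²⟩ = 11.894.
(Δp)² = 11.894 − (0.0000)² = 11.894.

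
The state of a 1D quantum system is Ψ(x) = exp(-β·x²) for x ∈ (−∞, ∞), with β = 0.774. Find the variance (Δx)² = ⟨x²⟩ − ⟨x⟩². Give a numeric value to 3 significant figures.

Compute ⟨x⟩ and ⟨x²⟩ separately, then (Δx)² = ⟨x²⟩ − ⟨x⟩².
Gaussian moments: ∫x^(2j)·e^(−2βx²) dx = (2j−1)!!/(4β)^j · √(π/(2β)), odd powers integrate to 0; here √(π/(2β)) = 1.4246.
Normalization: ∫|Ψ|² dx = 1.4246.
⟨x⟩ = 0.0000 and ⟨x²⟩ = 0.32300.
(Δx)² = 0.32300 − (0.0000)² = 0.32300.

0.323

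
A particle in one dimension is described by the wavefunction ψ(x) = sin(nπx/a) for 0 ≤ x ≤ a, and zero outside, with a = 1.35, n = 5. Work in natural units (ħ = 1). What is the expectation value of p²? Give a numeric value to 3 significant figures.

p² ψ = −ħ² d²ψ/dx²; ⟨p²⟩ = −ħ² ∫ ψ*·ψ'' dx / ∫|ψ|² dx.
d/dx sin(nπx/a) = (nπ/a)·cos(nπx/a) and d²/dx² sin(nπx/a) = −(nπ/a)²·sin(nπx/a); on 0 ≤ x ≤ a, ∫sin²(nπx/a) dx = a/2 and ∫sin(nπx/a)·cos(nπx/a) dx = 0.
State is unnormalized: ∫|ψ|² dx = 0.67500, and ∫ψ*·(−ħ² ψ'') dx = 91.385, so ⟨p²⟩ = 91.385 / 0.67500.
⟨p²⟩ = 135.39.

135.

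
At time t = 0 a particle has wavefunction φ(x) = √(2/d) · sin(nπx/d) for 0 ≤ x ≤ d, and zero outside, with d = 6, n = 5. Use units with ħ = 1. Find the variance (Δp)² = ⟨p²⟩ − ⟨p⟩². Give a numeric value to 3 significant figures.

Compute ⟨p⟩ and ⟨p²⟩ separately; (Δp)² = ⟨p²⟩ − ⟨p⟩².
d/dx sin(nπx/d) = (nπ/d)·cos(nπx/d) and d²/dx² sin(nπx/d) = −(nπ/d)²·sin(nπx/d); on 0 ≤ x ≤ d, ∫sin²(nπx/d) dx = d/2 and ∫sin(nπx/d)·cos(nπx/d) dx = 0.
⟨p⟩ = 0.0000 and ⟨p²⟩ = 6.8539.
(Δp)² = 6.8539 − (0.0000)² = 6.8539.

6.85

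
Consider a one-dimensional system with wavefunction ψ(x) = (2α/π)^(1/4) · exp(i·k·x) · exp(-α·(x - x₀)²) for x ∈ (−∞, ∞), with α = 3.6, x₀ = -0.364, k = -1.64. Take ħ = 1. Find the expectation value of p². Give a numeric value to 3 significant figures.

p² ψ = −ħ² d²ψ/dx²; ⟨p²⟩ = −ħ² ∫ ψ*·ψ'' dx.
Gaussian moments (u = x − x₀): ∫u^(2j)·e^(−2αu²) du = (2j−1)!!/(4α)^j · √(π/(2α)), odd powers integrate to 0; here √(π/(2α)) = 0.66055. Derivatives: ψ′ = (ik − 2αu)·ψ, ψ″ = ((ik − 2αu)² − 2α)·ψ; the odd-in-u pieces drop out.
⟨p²⟩ = 6.2896.

6.29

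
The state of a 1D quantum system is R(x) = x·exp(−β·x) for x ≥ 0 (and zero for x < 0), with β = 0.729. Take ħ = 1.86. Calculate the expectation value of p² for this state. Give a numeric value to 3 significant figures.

1.84

p² R = −ħ² d²R/dx²; ⟨p²⟩ = −ħ² ∫ R*·R'' dx / ∫|R|² dx.
Differentiate x·exp(−β·x) with the product rule; every integrand then reduces to terms xʲ·e^(−2βx) on [0, ∞), with ∫₀^∞ xʲ·e^(−2βx) dx = j!/(2β)^(j+1).
State is unnormalized: ∫|R|² dx = 0.64529, and ∫R*·(−ħ² R'') dx = 1.1864, so ⟨p²⟩ = 1.1864 / 0.64529.
⟨p²⟩ = 1.8386.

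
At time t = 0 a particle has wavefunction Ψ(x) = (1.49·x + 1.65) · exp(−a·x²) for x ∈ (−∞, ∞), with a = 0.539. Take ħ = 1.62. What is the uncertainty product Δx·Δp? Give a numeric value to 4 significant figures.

Δx = √(⟨x²⟩−⟨x⟩²), Δp = √(⟨p²⟩−⟨p⟩²).
Expand each integrand as polynomial × e^(−2ax²) and use ∫x^(2j)·e^(−2ax²) dx = (2j−1)!!/(4a)^j · √(π/(2a)), odd powers → 0; here √(π/(2a)) = 1.7071. Differentiate with the product rule, d/dx e^(−ax²) = −2ax·e^(−ax²).
Normalization: ∫|Ψ|² dx = 6.4055.
⟨x⟩ = 0.60780, ⟨x²⟩ = 0.71840 ⇒ Δx = 0.59074.
⟨p⟩ = 0.0000, ⟨p²⟩ = 2.1909 ⇒ Δp = 1.4802.
Δx·Δp = 0.87440.

0.8744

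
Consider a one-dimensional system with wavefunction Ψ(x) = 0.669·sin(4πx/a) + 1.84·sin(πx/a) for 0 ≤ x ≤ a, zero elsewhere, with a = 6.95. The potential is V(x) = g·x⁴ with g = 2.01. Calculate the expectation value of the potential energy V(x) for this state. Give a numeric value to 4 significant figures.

⟨V⟩ = ∫ V(x)·|Ψ|² dx / ∫|Ψ|² dx.
On 0 ≤ x ≤ a (j ≠ l): ∫sin²(jπx/a) dx = a/2, ∫sin(jπx/a)·sin(lπx/a) dx = 0; diagonal moments ∫x·sin²(jπx/a) dx = a²/4, ∫x²·sin²(jπx/a) dx = a³·(1/6 − 1/(4j²π²)); cross terms ∫x·sin(jπx/a)·sin(lπx/a) dx = 0 for j + l even and −4jla²/(π²(j² − l²)²) for j + l odd, ∫x²·sin(jπx/a)·sin(lπx/a) dx = (−1)^(j+l)·4jla³/(π²(j² − l²)²); higher powers the same way via product-to-sum and parts.
State is unnormalized: ∫|Ψ|² dx = 13.320, and ∫Ψ*·V(x)·Ψ dx = 6656.9, so ⟨V⟩ = 6656.9 / 13.320.
⟨V⟩ = 499.76.

499.8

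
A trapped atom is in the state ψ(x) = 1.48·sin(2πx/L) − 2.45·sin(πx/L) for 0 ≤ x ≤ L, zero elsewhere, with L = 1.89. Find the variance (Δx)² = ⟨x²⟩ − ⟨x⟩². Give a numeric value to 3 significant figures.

0.0622

Compute ⟨x⟩ and ⟨x²⟩ separately, then (Δx)² = ⟨x²⟩ − ⟨x⟩².
On 0 ≤ x ≤ L (j ≠ l): ∫sin²(jπx/L) dx = L/2, ∫sin(jπx/L)·sin(lπx/L) dx = 0; diagonal moments ∫x·sin²(jπx/L) dx = L²/4, ∫x²·sin²(jπx/L) dx = L³·(1/6 − 1/(4j²π²)); cross terms ∫x·sin(jπx/L)·sin(lπx/L) dx = 0 for j + l even and −4jlL²/(π²(j² − l²)²) for j + l odd, ∫x²·sin(jπx/L)·sin(lπx/L) dx = (−1)^(j+l)·4jlL³/(π²(j² − l²)²); higher powers the same way via product-to-sum and parts.
Normalization: ∫|ψ|² dx = 7.7423.
⟨x⟩ = 1.2463 and ⟨x²⟩ = 1.6156.
(Δx)² = 1.6156 − (1.2463)² = 0.062189.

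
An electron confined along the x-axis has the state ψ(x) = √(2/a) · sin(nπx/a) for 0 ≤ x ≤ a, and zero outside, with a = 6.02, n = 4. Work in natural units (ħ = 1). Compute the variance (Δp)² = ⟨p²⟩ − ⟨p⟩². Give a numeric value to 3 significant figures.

Compute ⟨p⟩ and ⟨p²⟩ separately; (Δp)² = ⟨p²⟩ − ⟨p⟩².
d/dx sin(nπx/a) = (nπ/a)·cos(nπx/a) and d²/dx² sin(nπx/a) = −(nπ/a)²·sin(nπx/a); on 0 ≤ x ≤ a, ∫sin²(nπx/a) dx = a/2 and ∫sin(nπx/a)·cos(nπx/a) dx = 0.
⟨p⟩ = 0.0000 and ⟨p²⟩ = 4.3574.
(Δp)² = 4.3574 − (0.0000)² = 4.3574.

4.36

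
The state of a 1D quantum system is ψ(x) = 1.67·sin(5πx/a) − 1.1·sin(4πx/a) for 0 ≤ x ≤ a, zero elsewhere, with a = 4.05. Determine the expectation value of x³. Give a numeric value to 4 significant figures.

⟨x³⟩ = ∫ x³·|ψ|² dx / ∫|ψ|² dx (integrals over the domain).
On 0 ≤ x ≤ a (j ≠ l): ∫sin²(jπx/a) dx = a/2, ∫sin(jπx/a)·sin(lπx/a) dx = 0; diagonal moments ∫x·sin²(jπx/a) dx = a²/4, ∫x²·sin²(jπx/a) dx = a³·(1/6 − 1/(4j²π²)); cross terms ∫x·sin(jπx/a)·sin(lπx/a) dx = 0 for j + l even and −4jla²/(π²(j² − l²)²) for j + l odd, ∫x²·sin(jπx/a)·sin(lπx/a) dx = (−1)^(j+l)·4jla³/(π²(j² − l²)²); higher powers the same way via product-to-sum and parts.
State is unnormalized: ∫|ψ|² dx = 8.0978, and ∫ψ*·x³·ψ dx = 220.07, so ⟨x³⟩ = 220.07 / 8.0978.
⟨x³⟩ = 27.176.

27.18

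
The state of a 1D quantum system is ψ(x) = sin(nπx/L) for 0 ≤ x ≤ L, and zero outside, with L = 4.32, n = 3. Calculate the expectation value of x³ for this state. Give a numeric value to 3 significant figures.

⟨x³⟩ = ∫ x³·|ψ|² dx / ∫|ψ|² dx (integrals over the domain).
With sin²θ = (1 − cos2θ)/2 on 0 ≤ x ≤ L: ∫sin²(nπx/L) dx = L/2, ∫x·sin²(nπx/L) dx = L²/4, ∫x²·sin²(nπx/L) dx = L³·(1/6 − 1/(4n²π²)); higher powers xᵏ the same way, integrating xᵏ·cos(2nπx/L) by parts.
State is unnormalized: ∫|ψ|² dx = 2.1600, and ∫ψ*·x³·ψ dx = 42.065, so ⟨x³⟩ = 42.065 / 2.1600.
⟨x³⟩ = 19.475.

19.5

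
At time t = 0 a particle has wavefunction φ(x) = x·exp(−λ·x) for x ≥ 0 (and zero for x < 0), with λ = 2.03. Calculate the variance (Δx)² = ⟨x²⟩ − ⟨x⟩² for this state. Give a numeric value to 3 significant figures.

0.182

Compute ⟨x⟩ and ⟨x²⟩ separately, then (Δx)² = ⟨x²⟩ − ⟨x⟩².
Every integrand reduces to terms xʲ·e^(−2λx) on [0, ∞); use ∫₀^∞ xʲ·e^(−2λx) dx = j!/(2λ)^(j+1).
Normalization: ∫|φ|² dx = 0.029885.
⟨x⟩ = 0.73892 and ⟨x²⟩ = 0.72800.
(Δx)² = 0.72800 − (0.73892)² = 0.18200.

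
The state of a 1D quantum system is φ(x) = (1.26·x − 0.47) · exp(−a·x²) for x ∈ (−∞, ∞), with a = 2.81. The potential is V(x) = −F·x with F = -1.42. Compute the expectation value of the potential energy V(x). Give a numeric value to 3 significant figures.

⟨V⟩ = ∫ V(x)·|φ|² dx / ∫|φ|² dx.
Expand each integrand as polynomial × e^(−2ax²) and use ∫x^(2j)·e^(−2ax²) dx = (2j−1)!!/(4a)^j · √(π/(2a)), odd powers → 0; here √(π/(2a)) = 0.74766.
State is unnormalized: ∫|φ|² dx = 0.27076, and ∫φ*·V(x)·φ dx = -0.11187, so ⟨V⟩ = -0.11187 / 0.27076.
⟨V⟩ = -0.41318.

-0.413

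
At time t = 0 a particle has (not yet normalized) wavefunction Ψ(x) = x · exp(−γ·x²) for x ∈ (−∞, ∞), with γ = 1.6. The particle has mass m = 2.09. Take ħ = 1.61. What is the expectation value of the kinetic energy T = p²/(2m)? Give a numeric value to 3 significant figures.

T = −(ħ²/2m) d²/dx², so ⟨T⟩ = −(ħ²/2m) ∫ Ψ*·Ψ'' dx / ∫|Ψ|² dx; with m = 2.09.
Expand each integrand as polynomial × e^(−2γx²) and use ∫x^(2j)·e^(−2γx²) dx = (2j−1)!!/(4γ)^j · √(π/(2γ)), odd powers → 0; here √(π/(2γ)) = 0.99083. Differentiate with the product rule, d/dx e^(−γx²) = −2γx·e^(−γx²).
State is unnormalized: ∫|Ψ|² dx = 0.15482, and ∫Ψ*·(−ħ²/2m · Ψ'') dx = 0.46083, so ⟨T⟩ = 0.46083 / 0.15482.
⟨T⟩ = 2.9766.

2.98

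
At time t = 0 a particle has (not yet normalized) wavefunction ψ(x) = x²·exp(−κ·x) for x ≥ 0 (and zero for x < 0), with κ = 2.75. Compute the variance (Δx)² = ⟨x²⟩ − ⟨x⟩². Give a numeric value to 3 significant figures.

0.165

Compute ⟨x⟩ and ⟨x²⟩ separately, then (Δx)² = ⟨x²⟩ − ⟨x⟩².
Every integrand reduces to terms xʲ·e^(−2κx) on [0, ∞); use ∫₀^∞ xʲ·e^(−2κx) dx = j!/(2κ)^(j+1).
Normalization: ∫|ψ|² dx = 0.0047687.
⟨x⟩ = 0.90909 and ⟨x²⟩ = 0.99174.
(Δx)² = 0.99174 − (0.90909)² = 0.16529.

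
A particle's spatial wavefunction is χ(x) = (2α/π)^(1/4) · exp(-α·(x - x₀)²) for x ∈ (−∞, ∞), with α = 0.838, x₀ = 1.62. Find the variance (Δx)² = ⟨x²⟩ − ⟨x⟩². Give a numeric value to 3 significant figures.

0.298

Compute ⟨x⟩ and ⟨x²⟩ separately, then (Δx)² = ⟨x²⟩ − ⟨x⟩².
Gaussian moments (u = x − x₀): ∫u^(2j)·e^(−2αu²) du = (2j−1)!!/(4α)^j · √(π/(2α)), odd powers integrate to 0; here √(π/(2α)) = 1.3691.
⟨x⟩ = 1.6200 and ⟨x²⟩ = 2.9227.
(Δx)² = 2.9227 − (1.6200)² = 0.29833.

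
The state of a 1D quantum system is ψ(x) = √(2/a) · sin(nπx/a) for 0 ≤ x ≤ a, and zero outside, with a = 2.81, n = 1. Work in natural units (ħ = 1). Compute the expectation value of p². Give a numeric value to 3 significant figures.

1.25

p² ψ = −ħ² d²ψ/dx²; ⟨p²⟩ = −ħ² ∫ ψ*·ψ'' dx.
d/dx sin(nπx/a) = (nπ/a)·cos(nπx/a) and d²/dx² sin(nπx/a) = −(nπ/a)²·sin(nπx/a); on 0 ≤ x ≤ a, ∫sin²(nπx/a) dx = a/2 and ∫sin(nπx/a)·cos(nπx/a) dx = 0.
⟨p²⟩ = 1.2499.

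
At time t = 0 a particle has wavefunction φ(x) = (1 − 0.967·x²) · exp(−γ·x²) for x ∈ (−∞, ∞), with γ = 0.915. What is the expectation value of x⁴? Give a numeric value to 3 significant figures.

⟨x⁴⟩ = ∫ x⁴·|φ|² dx / ∫|φ|² dx (integrals over the domain).
Expand each integrand as polynomial × e^(−2γx²) and use ∫x^(2j)·e^(−2γx²) dx = (2j−1)!!/(4γ)^j · √(π/(2γ)), odd powers → 0; here √(π/(2γ)) = 1.3102.
State is unnormalized: ∫|φ|² dx = 0.89227, and ∫φ*·x⁴·φ dx = 0.23508, so ⟨x⁴⟩ = 0.23508 / 0.89227.
⟨x⁴⟩ = 0.26346.

0.263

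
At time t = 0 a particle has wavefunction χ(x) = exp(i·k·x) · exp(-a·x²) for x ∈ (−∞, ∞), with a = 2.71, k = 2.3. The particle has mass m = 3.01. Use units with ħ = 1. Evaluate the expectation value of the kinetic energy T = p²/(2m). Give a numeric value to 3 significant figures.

1.33

T = −(ħ²/2m) d²/dx², so ⟨T⟩ = −(ħ²/2m) ∫ χ*·χ'' dx / ∫|χ|² dx; with m = 3.01.
Gaussian moments: ∫x^(2j)·e^(−2ax²) dx = (2j−1)!!/(4a)^j · √(π/(2a)), odd powers integrate to 0; here √(π/(2a)) = 0.76133. Derivatives: χ′ = (ik − 2ax)·χ, χ″ = ((ik − 2ax)² − 2a)·χ; the odd-in-x pieces drop out.
State is unnormalized: ∫|χ|² dx = 0.76133, and ∫χ*·(−ħ²/2m · χ'') dx = 1.0117, so ⟨T⟩ = 1.0117 / 0.76133.
⟨T⟩ = 1.3289.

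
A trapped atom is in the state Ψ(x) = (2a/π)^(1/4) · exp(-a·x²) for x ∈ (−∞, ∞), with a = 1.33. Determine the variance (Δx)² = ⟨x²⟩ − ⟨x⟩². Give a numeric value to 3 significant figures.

0.188

Compute ⟨x⟩ and ⟨x²⟩ separately, then (Δx)² = ⟨x²⟩ − ⟨x⟩².
Gaussian moments: ∫x^(2j)·e^(−2ax²) dx = (2j−1)!!/(4a)^j · √(π/(2a)), odd powers integrate to 0; here √(π/(2a)) = 1.0868.
⟨x⟩ = 0.0000 and ⟨x²⟩ = 0.18797.
(Δx)² = 0.18797 − (0.0000)² = 0.18797.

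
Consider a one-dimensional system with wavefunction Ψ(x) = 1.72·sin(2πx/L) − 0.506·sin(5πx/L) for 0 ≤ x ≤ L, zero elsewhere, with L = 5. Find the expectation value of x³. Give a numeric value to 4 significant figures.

⟨x³⟩ = ∫ x³·|Ψ|² dx / ∫|Ψ|² dx (integrals over the domain).
On 0 ≤ x ≤ L (j ≠ l): ∫sin²(jπx/L) dx = L/2, ∫sin(jπx/L)·sin(lπx/L) dx = 0; diagonal moments ∫x·sin²(jπx/L) dx = L²/4, ∫x²·sin²(jπx/L) dx = L³·(1/6 − 1/(4j²π²)); cross terms ∫x·sin(jπx/L)·sin(lπx/L) dx = 0 for j + l even and −4jlL²/(π²(j² − l²)²) for j + l odd, ∫x²·sin(jπx/L)·sin(lπx/L) dx = (−1)^(j+l)·4jlL³/(π²(j² − l²)²); higher powers the same way via product-to-sum and parts.
State is unnormalized: ∫|Ψ|² dx = 8.0361, and ∫Ψ*·x³·Ψ dx = 247.52, so ⟨x³⟩ = 247.52 / 8.0361.
⟨x³⟩ = 30.801.

30.80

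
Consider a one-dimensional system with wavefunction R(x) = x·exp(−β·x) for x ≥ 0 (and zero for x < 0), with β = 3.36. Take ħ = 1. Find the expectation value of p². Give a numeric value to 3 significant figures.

p² R = −ħ² d²R/dx²; ⟨p²⟩ = −ħ² ∫ R*·R'' dx / ∫|R|² dx.
Differentiate x·exp(−β·x) with the product rule; every integrand then reduces to terms xʲ·e^(−2βx) on [0, ∞), with ∫₀^∞ xʲ·e^(−2βx) dx = j!/(2β)^(j+1).
State is unnormalized: ∫|R|² dx = 0.0065906, and ∫R*·(−ħ² R'') dx = 0.074405, so ⟨p²⟩ = 0.074405 / 0.0065906.
⟨p²⟩ = 11.290.

11.3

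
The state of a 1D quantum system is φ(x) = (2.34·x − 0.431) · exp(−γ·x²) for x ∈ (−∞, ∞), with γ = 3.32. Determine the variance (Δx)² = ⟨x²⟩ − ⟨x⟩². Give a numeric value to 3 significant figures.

0.115

Compute ⟨x⟩ and ⟨x²⟩ separately, then (Δx)² = ⟨x²⟩ − ⟨x⟩².
Expand each integrand as polynomial × e^(−2γx²) and use ∫x^(2j)·e^(−2γx²) dx = (2j−1)!!/(4γ)^j · √(π/(2γ)), odd powers → 0; here √(π/(2γ)) = 0.68785.
Normalization: ∫|φ|² dx = 0.41139.
⟨x⟩ = -0.25396 and ⟨x²⟩ = 0.17913.
(Δx)² = 0.17913 − (-0.25396)² = 0.11463.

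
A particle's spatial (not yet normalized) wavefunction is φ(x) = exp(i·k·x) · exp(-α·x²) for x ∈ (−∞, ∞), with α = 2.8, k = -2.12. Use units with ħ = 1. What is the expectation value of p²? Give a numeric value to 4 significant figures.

7.294

p² φ = −ħ² d²φ/dx²; ⟨p²⟩ = −ħ² ∫ φ*·φ'' dx / ∫|φ|² dx.
Gaussian moments: ∫x^(2j)·e^(−2αx²) dx = (2j−1)!!/(4α)^j · √(π/(2α)), odd powers integrate to 0; here √(π/(2α)) = 0.74900. Derivatives: φ′ = (ik − 2αx)·φ, φ″ = ((ik − 2αx)² − 2α)·φ; the odd-in-x pieces drop out.
State is unnormalized: ∫|φ|² dx = 0.74900, and ∫φ*·(−ħ² φ'') dx = 5.4635, so ⟨p²⟩ = 5.4635 / 0.74900.
⟨p²⟩ = 7.2944.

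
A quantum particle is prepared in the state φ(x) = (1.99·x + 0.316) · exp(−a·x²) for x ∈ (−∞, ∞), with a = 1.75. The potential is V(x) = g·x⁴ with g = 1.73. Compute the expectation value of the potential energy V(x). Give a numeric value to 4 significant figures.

0.4660

⟨V⟩ = ∫ V(x)·|φ|² dx / ∫|φ|² dx.
Expand each integrand as polynomial × e^(−2ax²) and use ∫x^(2j)·e^(−2ax²) dx = (2j−1)!!/(4a)^j · √(π/(2a)), odd powers → 0; here √(π/(2a)) = 0.94742.
State is unnormalized: ∫|φ|² dx = 0.63059, and ∫φ*·V(x)·φ dx = 0.29387, so ⟨V⟩ = 0.29387 / 0.63059.
⟨V⟩ = 0.46603.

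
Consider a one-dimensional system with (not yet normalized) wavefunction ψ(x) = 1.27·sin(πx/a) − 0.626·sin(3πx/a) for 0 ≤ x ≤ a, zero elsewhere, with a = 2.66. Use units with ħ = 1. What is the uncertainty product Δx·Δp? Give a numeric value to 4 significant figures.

Δx = √(⟨x²⟩−⟨x⟩²), Δp = √(⟨p²⟩−⟨p⟩²).
On 0 ≤ x ≤ a (j ≠ l): ∫sin²(jπx/a) dx = a/2, ∫sin(jπx/a)·sin(lπx/a) dx = 0; diagonal moments ∫x·sin²(jπx/a) dx = a²/4, ∫x²·sin²(jπx/a) dx = a³·(1/6 − 1/(4j²π²)); cross terms ∫x·sin(jπx/a)·sin(lπx/a) dx = 0 for j + l even and −4jla²/(π²(j² − l²)²) for j + l odd, ∫x²·sin(jπx/a)·sin(lπx/a) dx = (−1)^(j+l)·4jla³/(π²(j² − l²)²); higher powers the same way via product-to-sum and parts. d²/dx² sin(jπx/a) = −(jπ/a)²·sin(jπx/a); on 0 ≤ x ≤ a, ∫sin²(jπx/a) dx = a/2 and ∫sin(jπx/a)·sin(lπx/a) dx = 0 for j ≠ l, so only diagonal terms survive in ∫|ψ|² and ∫ψ·ψ″; ∫ψ·ψ′ dx = [ψ²/2] between the walls = 0.
Normalization: ∫|ψ|² dx = 2.6664.
⟨x⟩ = 1.3300, ⟨x²⟩ = 1.8491 ⇒ Δx = 0.28326.
⟨p⟩ = 0.0000, ⟨p²⟩ = 3.5761 ⇒ Δp = 1.8911.
Δx·Δp = 0.53567.

0.5357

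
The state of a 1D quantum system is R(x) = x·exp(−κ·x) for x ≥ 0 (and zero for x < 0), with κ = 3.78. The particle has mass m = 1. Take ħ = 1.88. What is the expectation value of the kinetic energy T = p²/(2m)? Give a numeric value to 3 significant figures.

25.3

T = −(ħ²/2m) d²/dx², so ⟨T⟩ = −(ħ²/2m) ∫ R*·R'' dx / ∫|R|² dx; with m = 1.
Differentiate x·exp(−κ·x) with the product rule; every integrand then reduces to terms xʲ·e^(−2κx) on [0, ∞), with ∫₀^∞ xʲ·e^(−2κx) dx = j!/(2κ)^(j+1).
State is unnormalized: ∫|R|² dx = 0.0046288, and ∫R*·(−ħ²/2m · R'') dx = 0.11688, so ⟨T⟩ = 0.11688 / 0.0046288.
⟨T⟩ = 25.250.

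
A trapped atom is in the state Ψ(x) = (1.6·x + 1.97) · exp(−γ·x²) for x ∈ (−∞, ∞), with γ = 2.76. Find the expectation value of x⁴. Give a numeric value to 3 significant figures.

⟨x⁴⟩ = ∫ x⁴·|Ψ|² dx / ∫|Ψ|² dx (integrals over the domain).
Expand each integrand as polynomial × e^(−2γx²) and use ∫x^(2j)·e^(−2γx²) dx = (2j−1)!!/(4γ)^j · √(π/(2γ)), odd powers → 0; here √(π/(2γ)) = 0.75441.
State is unnormalized: ∫|Ψ|² dx = 3.1027, and ∫Ψ*·x⁴·Ψ dx = 0.093594, so ⟨x⁴⟩ = 0.093594 / 3.1027.
⟨x⁴⟩ = 0.030165.

0.0302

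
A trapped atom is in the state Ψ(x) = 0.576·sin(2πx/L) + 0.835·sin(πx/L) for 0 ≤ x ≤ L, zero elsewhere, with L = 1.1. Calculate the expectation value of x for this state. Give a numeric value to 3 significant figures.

⟨x⟩ = ∫ x·|Ψ|² dx / ∫|Ψ|² dx (integrals over the domain).
On 0 ≤ x ≤ L (j ≠ l): ∫sin²(jπx/L) dx = L/2, ∫sin(jπx/L)·sin(lπx/L) dx = 0; diagonal moments ∫x·sin²(jπx/L) dx = L²/4, ∫x²·sin²(jπx/L) dx = L³·(1/6 − 1/(4j²π²)); cross terms ∫x·sin(jπx/L)·sin(lπx/L) dx = 0 for j + l even and −4jlL²/(π²(j² − l²)²) for j + l odd, ∫x²·sin(jπx/L)·sin(lπx/L) dx = (−1)^(j+l)·4jlL³/(π²(j² − l²)²); higher powers the same way via product-to-sum and parts.
State is unnormalized: ∫|Ψ|² dx = 0.56595, and ∫Ψ*·x·Ψ dx = 0.20645, so ⟨x⟩ = 0.20645 / 0.56595.
⟨x⟩ = 0.36478.

0.365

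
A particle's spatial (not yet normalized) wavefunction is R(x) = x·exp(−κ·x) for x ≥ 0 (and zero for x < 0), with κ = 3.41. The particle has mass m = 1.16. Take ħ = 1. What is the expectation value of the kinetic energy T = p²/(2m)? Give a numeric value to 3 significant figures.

5.01

T = −(ħ²/2m) d²/dx², so ⟨T⟩ = −(ħ²/2m) ∫ R*·R'' dx / ∫|R|² dx; with m = 1.16.
Differentiate x·exp(−κ·x) with the product rule; every integrand then reduces to terms xʲ·e^(−2κx) on [0, ∞), with ∫₀^∞ xʲ·e^(−2κx) dx = j!/(2κ)^(j+1).
State is unnormalized: ∫|R|² dx = 0.0063049, and ∫R*·(−ħ²/2m · R'') dx = 0.031601, so ⟨T⟩ = 0.031601 / 0.0063049.
⟨T⟩ = 5.0121.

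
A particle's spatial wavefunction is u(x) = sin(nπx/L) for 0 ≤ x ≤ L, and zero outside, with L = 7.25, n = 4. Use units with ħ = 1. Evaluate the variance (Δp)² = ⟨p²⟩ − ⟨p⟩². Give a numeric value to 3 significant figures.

Compute ⟨p⟩ and ⟨p²⟩ separately; (Δp)² = ⟨p²⟩ − ⟨p⟩².
d/dx sin(nπx/L) = (nπ/L)·cos(nπx/L) and d²/dx² sin(nπx/L) = −(nπ/L)²·sin(nπx/L); on 0 ≤ x ≤ L, ∫sin²(nπx/L) dx = L/2 and ∫sin(nπx/L)·cos(nπx/L) dx = 0.
Normalization: ∫|u|² dx = 3.6250.
⟨p⟩ = 0.0000 and ⟨p²⟩ = 3.0043.
(Δp)² = 3.0043 − (0.0000)² = 3.0043.

3.00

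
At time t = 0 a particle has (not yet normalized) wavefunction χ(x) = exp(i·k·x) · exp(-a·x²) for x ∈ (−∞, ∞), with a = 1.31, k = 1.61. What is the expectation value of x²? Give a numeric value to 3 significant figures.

⟨x²⟩ = ∫ x²·|χ|² dx / ∫|χ|² dx (integrals over the domain).
Gaussian moments: ∫x^(2j)·e^(−2ax²) dx = (2j−1)!!/(4a)^j · √(π/(2a)), odd powers integrate to 0; here √(π/(2a)) = 1.0950.
State is unnormalized: ∫|χ|² dx = 1.0950, and ∫χ*·x²·χ dx = 0.20897, so ⟨x²⟩ = 0.20897 / 1.0950.
⟨x²⟩ = 0.19084.

0.191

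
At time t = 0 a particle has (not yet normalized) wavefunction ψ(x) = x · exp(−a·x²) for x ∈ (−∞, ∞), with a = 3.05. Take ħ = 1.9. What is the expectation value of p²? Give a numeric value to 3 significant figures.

p² ψ = −ħ² d²ψ/dx²; ⟨p²⟩ = −ħ² ∫ ψ*·ψ'' dx / ∫|ψ|² dx.
Expand each integrand as polynomial × e^(−2ax²) and use ∫x^(2j)·e^(−2ax²) dx = (2j−1)!!/(4a)^j · √(π/(2a)), odd powers → 0; here √(π/(2a)) = 0.71765. Differentiate with the product rule, d/dx e^(−ax²) = −2ax·e^(−ax²).
State is unnormalized: ∫|ψ|² dx = 0.058823, and ∫ψ*·(−ħ² ψ'') dx = 1.9430, so ⟨p²⟩ = 1.9430 / 0.058823.
⟨p²⟩ = 33.032.

33.0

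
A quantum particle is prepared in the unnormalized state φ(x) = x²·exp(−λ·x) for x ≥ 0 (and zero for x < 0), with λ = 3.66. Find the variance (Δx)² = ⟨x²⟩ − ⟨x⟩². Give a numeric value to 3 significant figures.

Compute ⟨x⟩ and ⟨x²⟩ separately, then (Δx)² = ⟨x²⟩ − ⟨x⟩².
Every integrand reduces to terms xʲ·e^(−2λx) on [0, ∞); use ∫₀^∞ xʲ·e^(−2λx) dx = j!/(2λ)^(j+1).
Normalization: ∫|φ|² dx = 0.0011420.
⟨x⟩ = 0.68306 and ⟨x²⟩ = 0.55989.
(Δx)² = 0.55989 − (0.68306)² = 0.093314.

0.0933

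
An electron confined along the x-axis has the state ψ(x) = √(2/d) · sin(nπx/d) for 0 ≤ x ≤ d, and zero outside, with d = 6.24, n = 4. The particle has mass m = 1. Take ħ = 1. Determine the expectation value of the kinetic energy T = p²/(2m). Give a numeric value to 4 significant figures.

2.028

T = −(ħ²/2m) d²/dx², so ⟨T⟩ = −(ħ²/2m) ∫ ψ*·ψ'' dx; with m = 1.
d/dx sin(nπx/d) = (nπ/d)·cos(nπx/d) and d²/dx² sin(nπx/d) = −(nπ/d)²·sin(nπx/d); on 0 ≤ x ≤ d, ∫sin²(nπx/d) dx = d/2 and ∫sin(nπx/d)·cos(nπx/d) dx = 0.
⟨T⟩ = 2.0278.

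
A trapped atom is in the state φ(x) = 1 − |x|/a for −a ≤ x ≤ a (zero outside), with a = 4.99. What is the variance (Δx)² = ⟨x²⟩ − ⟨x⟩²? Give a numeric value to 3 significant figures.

Compute ⟨x⟩ and ⟨x²⟩ separately, then (Δx)² = ⟨x²⟩ − ⟨x⟩².
φ is even, so ∫ over [−a, a] = 2∫₀ᵃ with φ = 1 − x/a there: ∫₀ᵃ (1 − x/a)² dx = a/3, ∫₀ᵃ x²(1 − x/a)² dx = a³/30, ∫₀ᵃ x⁴(1 − x/a)² dx = a⁵/105.
Normalization: ∫|φ|² dx = 3.3267.
⟨x⟩ = 0.0000 and ⟨x²⟩ = 2.4900.
(Δx)² = 2.4900 − (0.0000)² = 2.4900.

2.49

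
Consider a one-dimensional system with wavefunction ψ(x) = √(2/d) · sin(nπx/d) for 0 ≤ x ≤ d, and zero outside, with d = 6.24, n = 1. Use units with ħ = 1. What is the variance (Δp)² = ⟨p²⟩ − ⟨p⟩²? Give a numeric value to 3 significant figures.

0.253

Compute ⟨p⟩ and ⟨p²⟩ separately; (Δp)² = ⟨p²⟩ − ⟨p⟩².
d/dx sin(nπx/d) = (nπ/d)·cos(nπx/d) and d²/dx² sin(nπx/d) = −(nπ/d)²·sin(nπx/d); on 0 ≤ x ≤ d, ∫sin²(nπx/d) dx = d/2 and ∫sin(nπx/d)·cos(nπx/d) dx = 0.
⟨p⟩ = 0.0000 and ⟨p²⟩ = 0.25347.
(Δp)² = 0.25347 − (0.0000)² = 0.25347.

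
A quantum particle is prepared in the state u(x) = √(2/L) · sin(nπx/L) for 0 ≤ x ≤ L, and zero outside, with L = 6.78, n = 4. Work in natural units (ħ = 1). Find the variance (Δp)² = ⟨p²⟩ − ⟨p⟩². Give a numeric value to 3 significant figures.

Compute ⟨p⟩ and ⟨p²⟩ separately; (Δp)² = ⟨p²⟩ − ⟨p⟩².
d/dx sin(nπx/L) = (nπ/L)·cos(nπx/L) and d²/dx² sin(nπx/L) = −(nπ/L)²·sin(nπx/L); on 0 ≤ x ≤ L, ∫sin²(nπx/L) dx = L/2 and ∫sin(nπx/L)·cos(nπx/L) dx = 0.
⟨p⟩ = 0.0000 and ⟨p²⟩ = 3.4353.
(Δp)² = 3.4353 − (0.0000)² = 3.4353.

3.44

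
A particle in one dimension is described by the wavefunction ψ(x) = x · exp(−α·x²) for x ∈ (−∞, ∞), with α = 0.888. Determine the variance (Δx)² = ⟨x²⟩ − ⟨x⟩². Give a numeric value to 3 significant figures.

Compute ⟨x⟩ and ⟨x²⟩ separately, then (Δx)² = ⟨x²⟩ − ⟨x⟩².
Expand each integrand as polynomial × e^(−2αx²) and use ∫x^(2j)·e^(−2αx²) dx = (2j−1)!!/(4α)^j · √(π/(2α)), odd powers → 0; here √(π/(2α)) = 1.3300.
Normalization: ∫|ψ|² dx = 0.37444.
⟨x⟩ = 0.0000 and ⟨x²⟩ = 0.84459.
(Δx)² = 0.84459 − (0.0000)² = 0.84459.

0.845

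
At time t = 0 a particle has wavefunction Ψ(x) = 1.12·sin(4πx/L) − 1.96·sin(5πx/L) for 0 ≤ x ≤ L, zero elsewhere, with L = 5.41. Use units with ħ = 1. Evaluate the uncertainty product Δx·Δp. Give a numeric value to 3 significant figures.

3.40

Δx = √(⟨x²⟩−⟨x⟩²), Δp = √(⟨p²⟩−⟨p⟩²).
On 0 ≤ x ≤ L (j ≠ l): ∫sin²(jπx/L) dx = L/2, ∫sin(jπx/L)·sin(lπx/L) dx = 0; diagonal moments ∫x·sin²(jπx/L) dx = L²/4, ∫x²·sin²(jπx/L) dx = L³·(1/6 − 1/(4j²π²)); cross terms ∫x·sin(jπx/L)·sin(lπx/L) dx = 0 for j + l even and −4jlL²/(π²(j² − l²)²) for j + l odd, ∫x²·sin(jπx/L)·sin(lπx/L) dx = (−1)^(j+l)·4jlL³/(π²(j² − l²)²); higher powers the same way via product-to-sum and parts. d²/dx² sin(jπx/L) = −(jπ/L)²·sin(jπx/L); on 0 ≤ x ≤ L, ∫sin²(jπx/L) dx = L/2 and ∫sin(jπx/L)·sin(lπx/L) dx = 0 for j ≠ l, so only diagonal terms survive in ∫|Ψ|² and ∫Ψ·Ψ″; ∫Ψ·Ψ′ dx = [Ψ²/2] between the walls = 0.
Normalization: ∫|Ψ|² dx = 13.785.
⟨x⟩ = 3.6378, ⟨x²⟩ = 14.735 ⇒ Δx = 1.2253.
⟨p⟩ = 0.0000, ⟨p²⟩ = 7.6833 ⇒ Δp = 2.7719.
Δx·Δp = 3.3963.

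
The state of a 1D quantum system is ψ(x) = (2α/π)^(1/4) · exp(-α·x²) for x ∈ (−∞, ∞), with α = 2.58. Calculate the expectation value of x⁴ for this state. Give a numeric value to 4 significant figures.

⟨x⁴⟩ = ∫ x⁴·|ψ|² dx (integrals over the domain).
Gaussian moments: ∫x^(2j)·e^(−2αx²) dx = (2j−1)!!/(4α)^j · √(π/(2α)), odd powers integrate to 0; here √(π/(2α)) = 0.78028.
⟨x⁴⟩ = 0.028168.

0.02817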